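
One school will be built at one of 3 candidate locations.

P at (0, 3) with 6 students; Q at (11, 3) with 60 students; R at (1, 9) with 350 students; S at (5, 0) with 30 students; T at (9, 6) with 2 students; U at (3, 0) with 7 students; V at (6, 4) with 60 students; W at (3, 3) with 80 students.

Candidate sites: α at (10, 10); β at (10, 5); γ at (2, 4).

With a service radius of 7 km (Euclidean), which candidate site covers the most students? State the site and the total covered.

Coverage radius r = 7 km; a point is covered iff (Δx)²+(Δy)² ≤ 7² = 49.
  α (10, 10): covers {T} → 2
  β (10, 5): covers {Q, T, V} → 122
  γ (2, 4): covers {P, R, S, U, V, W} → 533
Maximum coverage at γ: 533 students.

γ, covering 533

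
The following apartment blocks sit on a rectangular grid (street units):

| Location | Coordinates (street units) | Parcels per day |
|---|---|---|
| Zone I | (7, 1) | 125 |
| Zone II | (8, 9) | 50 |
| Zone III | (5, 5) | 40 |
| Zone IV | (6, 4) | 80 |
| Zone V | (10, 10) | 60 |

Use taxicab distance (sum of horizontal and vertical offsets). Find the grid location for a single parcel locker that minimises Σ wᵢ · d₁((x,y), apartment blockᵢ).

(7, 4)

Manhattan distance separates: Σwᵢ(|x−xᵢ|+|y−yᵢ|) = Σwᵢ|x−xᵢ| + Σwᵢ|y−yᵢ|, so x and y are optimised independently as 1-D weighted medians.
Total weight W = 355; half = 177.5.
x-coordinate, sorted with cumulative weight:
  x=5 (Zone III, w=40) cum 40
  x=6 (Zone IV, w=80) cum 120
  x=7 (Zone I, w=125) cum 245  ← median
  x=8 (Zone II, w=50) cum 295
  x=10 (Zone V, w=60) cum 355
⇒ x* = 7
y-coordinate, sorted with cumulative weight:
  y=1 (Zone I, w=125) cum 125
  y=4 (Zone IV, w=80) cum 205  ← median
  y=5 (Zone III, w=40) cum 245
  y=9 (Zone II, w=50) cum 295
  y=10 (Zone V, w=60) cum 355
⇒ y* = 4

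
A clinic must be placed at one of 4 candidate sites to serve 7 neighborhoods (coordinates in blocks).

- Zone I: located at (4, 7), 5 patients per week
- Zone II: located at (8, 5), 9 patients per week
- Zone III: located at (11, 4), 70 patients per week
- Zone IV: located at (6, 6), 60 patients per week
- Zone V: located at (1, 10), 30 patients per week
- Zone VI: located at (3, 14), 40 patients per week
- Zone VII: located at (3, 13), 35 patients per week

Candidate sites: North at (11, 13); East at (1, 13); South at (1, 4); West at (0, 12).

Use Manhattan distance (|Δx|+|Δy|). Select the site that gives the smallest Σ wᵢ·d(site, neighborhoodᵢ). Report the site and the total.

South, total 2267 blocks

Total weighted distance at each candidate:
  North (11, 13): total = 2544
  East (1, 13): total = 2510
  South (1, 4): total = 2267
  West (0, 12): total = 2660
Minimum is at South with total 2267 blocks.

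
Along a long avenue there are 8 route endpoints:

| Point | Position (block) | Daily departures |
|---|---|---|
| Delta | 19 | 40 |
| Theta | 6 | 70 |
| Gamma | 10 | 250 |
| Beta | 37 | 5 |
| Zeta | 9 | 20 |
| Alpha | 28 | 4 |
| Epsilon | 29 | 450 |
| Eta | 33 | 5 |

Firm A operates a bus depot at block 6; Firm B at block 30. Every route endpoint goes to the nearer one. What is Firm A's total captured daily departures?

The indifferent point is the midpoint (6+30)/2 = 18; route endpoints left of it (closer to Firm A at 6) go to Firm A, those right go to Firm B.
  Theta at 6 (w=70) → Firm A
  Zeta at 9 (w=20) → Firm A
  Gamma at 10 (w=250) → Firm A
  Delta at 19 (w=40) → Firm B
  Alpha at 28 (w=4) → Firm B
  Epsilon at 29 (w=450) → Firm B
  Eta at 33 (w=5) → Firm B
  Beta at 37 (w=5) → Firm B
Firm A captures 340; Firm B captures 504.

340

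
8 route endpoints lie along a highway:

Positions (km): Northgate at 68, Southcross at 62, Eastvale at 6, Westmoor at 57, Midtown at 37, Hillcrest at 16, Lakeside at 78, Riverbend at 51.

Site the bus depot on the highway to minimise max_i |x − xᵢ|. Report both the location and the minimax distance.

The 1-center on a line is the midpoint of the two extreme points: leftmost at 6, rightmost at 78.
Optimal location = (6 + 78)/2 = 42; maximum distance = (78 − 6)/2 = 36.

location 42, max distance 36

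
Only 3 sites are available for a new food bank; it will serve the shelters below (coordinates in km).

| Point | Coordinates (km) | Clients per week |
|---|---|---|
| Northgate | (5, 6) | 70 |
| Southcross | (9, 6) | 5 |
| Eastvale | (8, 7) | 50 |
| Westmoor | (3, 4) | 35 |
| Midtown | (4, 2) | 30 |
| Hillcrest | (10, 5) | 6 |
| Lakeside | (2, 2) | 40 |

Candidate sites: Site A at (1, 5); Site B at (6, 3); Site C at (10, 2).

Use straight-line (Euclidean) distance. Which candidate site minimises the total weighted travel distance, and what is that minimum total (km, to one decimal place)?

Site B, total 835.7 km

Total weighted distance at each candidate:
  Site A (1, 5): total = 1079.0
  Site B (6, 3): total = 835.7
  Site C (10, 2): total = 1510.9
Minimum is at Site B with total 835.7 km.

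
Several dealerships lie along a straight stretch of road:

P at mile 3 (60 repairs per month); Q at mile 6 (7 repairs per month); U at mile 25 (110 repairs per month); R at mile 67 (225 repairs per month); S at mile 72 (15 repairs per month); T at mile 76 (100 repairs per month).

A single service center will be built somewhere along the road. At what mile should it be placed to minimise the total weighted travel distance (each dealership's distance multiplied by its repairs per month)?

x = 67

For a sum of weighted absolute distances on a line, the optimum is the weighted median (not the mean). Total weight W = 517; half-weight = 258.5.
Sort by position and accumulate weight:
  mile 3 (P, w=60) → cum 60
  mile 6 (Q, w=7) → cum 67
  mile 25 (U, w=110) → cum 177
  mile 67 (R, w=225) → cum 402  ≥ 258.5 → median here
  mile 72 (S, w=15) → cum 417
  mile 76 (T, w=100) → cum 517
Optimal location: mile 67.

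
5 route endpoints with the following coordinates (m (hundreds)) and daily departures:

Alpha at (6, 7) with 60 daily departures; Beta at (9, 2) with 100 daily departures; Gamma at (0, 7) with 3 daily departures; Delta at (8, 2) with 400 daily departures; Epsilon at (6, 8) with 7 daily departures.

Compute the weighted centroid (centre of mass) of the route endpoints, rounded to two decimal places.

The minimiser of Σwᵢ‖p−pᵢ‖² is the weighted centroid p* = (Σwᵢpᵢ)/(Σwᵢ).
Σwᵢ = 570.
Σwᵢxᵢ = 60·6 + 100·9 + 3·0 + 400·8 + 7·6 = 4502.
Σwᵢyᵢ = 60·7 + 100·2 + 3·7 + 400·2 + 7·8 = 1497.
x* = 4502/570 = 7.90, y* = 1497/570 = 2.63.

(7.90, 2.63)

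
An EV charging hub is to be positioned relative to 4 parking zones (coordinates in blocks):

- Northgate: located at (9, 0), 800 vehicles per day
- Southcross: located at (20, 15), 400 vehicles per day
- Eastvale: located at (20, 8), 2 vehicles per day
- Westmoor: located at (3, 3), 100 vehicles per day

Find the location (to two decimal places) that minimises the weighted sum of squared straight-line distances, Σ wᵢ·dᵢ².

(11.94, 4.85)

The minimiser of Σwᵢ‖p−pᵢ‖² is the weighted centroid p* = (Σwᵢpᵢ)/(Σwᵢ).
Σwᵢ = 1302.
Σwᵢxᵢ = 800·9 + 400·20 + 2·20 + 100·3 = 15540.
Σwᵢyᵢ = 800·0 + 400·15 + 2·8 + 100·3 = 6316.
x* = 15540/1302 = 11.94, y* = 6316/1302 = 4.85.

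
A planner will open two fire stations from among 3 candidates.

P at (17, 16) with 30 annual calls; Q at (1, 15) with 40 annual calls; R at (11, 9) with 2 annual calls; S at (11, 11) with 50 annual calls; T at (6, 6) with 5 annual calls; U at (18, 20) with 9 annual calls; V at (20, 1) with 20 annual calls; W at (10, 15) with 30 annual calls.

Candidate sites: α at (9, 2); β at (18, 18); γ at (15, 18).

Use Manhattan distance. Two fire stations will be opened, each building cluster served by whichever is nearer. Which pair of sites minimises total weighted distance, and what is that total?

Evaluate every pair (each demand assigned to the nearer of the two):
  {α, γ}: total = 1928
  {α, β}: total = 2081
  {β, γ}: total = 2089
Best pair: {α, γ} with total 1928.

{α, γ}, total 1928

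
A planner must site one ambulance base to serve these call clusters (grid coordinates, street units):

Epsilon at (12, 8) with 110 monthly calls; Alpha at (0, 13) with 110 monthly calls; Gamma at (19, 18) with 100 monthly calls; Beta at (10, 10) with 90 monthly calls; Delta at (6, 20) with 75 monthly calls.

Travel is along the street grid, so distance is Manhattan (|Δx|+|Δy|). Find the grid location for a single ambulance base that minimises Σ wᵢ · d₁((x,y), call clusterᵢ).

(10, 13)

Manhattan distance separates: Σwᵢ(|x−xᵢ|+|y−yᵢ|) = Σwᵢ|x−xᵢ| + Σwᵢ|y−yᵢ|, so x and y are optimised independently as 1-D weighted medians.
Total weight W = 485; half = 242.5.
x-coordinate, sorted with cumulative weight:
  x=0 (Alpha, w=110) cum 110
  x=6 (Delta, w=75) cum 185
  x=10 (Beta, w=90) cum 275  ← median
  x=12 (Epsilon, w=110) cum 385
  x=19 (Gamma, w=100) cum 485
⇒ x* = 10
y-coordinate, sorted with cumulative weight:
  y=8 (Epsilon, w=110) cum 110
  y=10 (Beta, w=90) cum 200
  y=13 (Alpha, w=110) cum 310  ← median
  y=18 (Gamma, w=100) cum 410
  y=20 (Delta, w=75) cum 485
⇒ y* = 13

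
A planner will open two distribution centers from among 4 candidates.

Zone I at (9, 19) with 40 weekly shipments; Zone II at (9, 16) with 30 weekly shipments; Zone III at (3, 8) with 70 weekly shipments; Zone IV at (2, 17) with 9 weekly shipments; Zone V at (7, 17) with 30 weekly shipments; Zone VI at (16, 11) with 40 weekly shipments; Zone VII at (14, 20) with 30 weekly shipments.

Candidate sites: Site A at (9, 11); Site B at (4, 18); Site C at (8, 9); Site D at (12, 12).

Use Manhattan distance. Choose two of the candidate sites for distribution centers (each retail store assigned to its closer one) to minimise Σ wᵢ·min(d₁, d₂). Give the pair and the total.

Evaluate every pair (each demand assigned to the nearer of the two):
  {Site B, Site C}: total = 1777
  {Site A, Site B}: total = 1807
  {Site B, Site D}: total = 1867
  {Site C, Site D}: total = 1926
  {Site A, Site C}: total = 1947
  {Site A, Site D}: total = 1957
Best pair: {Site B, Site C} with total 1777.

{Site B, Site C}, total 1777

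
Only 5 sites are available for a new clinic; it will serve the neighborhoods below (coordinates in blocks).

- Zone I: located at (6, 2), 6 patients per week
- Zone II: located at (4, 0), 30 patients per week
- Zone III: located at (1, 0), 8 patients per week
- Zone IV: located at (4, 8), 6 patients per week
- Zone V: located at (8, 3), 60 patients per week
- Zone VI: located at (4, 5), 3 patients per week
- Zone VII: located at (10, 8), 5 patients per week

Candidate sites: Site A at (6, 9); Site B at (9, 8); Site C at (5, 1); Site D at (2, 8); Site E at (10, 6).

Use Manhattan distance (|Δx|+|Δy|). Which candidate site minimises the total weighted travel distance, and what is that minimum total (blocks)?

Site C, total 535 blocks

Total weighted distance at each candidate:
  Site A (6, 9): total = 1025
  Site B (9, 8): total = 991
  Site C (5, 1): total = 535
  Site D (2, 8): total = 1159
  Site E (10, 6): total = 907
Minimum is at Site C with total 535 blocks.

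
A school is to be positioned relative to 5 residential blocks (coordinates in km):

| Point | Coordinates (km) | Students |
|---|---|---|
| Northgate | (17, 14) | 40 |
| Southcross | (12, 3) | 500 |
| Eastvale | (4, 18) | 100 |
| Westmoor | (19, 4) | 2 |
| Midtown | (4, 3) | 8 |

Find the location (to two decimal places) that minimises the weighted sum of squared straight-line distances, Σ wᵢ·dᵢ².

The minimiser of Σwᵢ‖p−pᵢ‖² is the weighted centroid p* = (Σwᵢpᵢ)/(Σwᵢ).
Σwᵢ = 650.
Σwᵢxᵢ = 40·17 + 500·12 + 100·4 + 2·19 + 8·4 = 7150.
Σwᵢyᵢ = 40·14 + 500·3 + 100·18 + 2·4 + 8·3 = 3892.
x* = 7150/650 = 11.00, y* = 3892/650 = 5.99.

(11.00, 5.99)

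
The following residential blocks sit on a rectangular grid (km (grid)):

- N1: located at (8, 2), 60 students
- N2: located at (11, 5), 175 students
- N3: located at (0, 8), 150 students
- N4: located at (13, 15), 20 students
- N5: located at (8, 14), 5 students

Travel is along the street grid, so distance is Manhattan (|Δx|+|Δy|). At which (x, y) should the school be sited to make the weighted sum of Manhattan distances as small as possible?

Manhattan distance separates: Σwᵢ(|x−xᵢ|+|y−yᵢ|) = Σwᵢ|x−xᵢ| + Σwᵢ|y−yᵢ|, so x and y are optimised independently as 1-D weighted medians.
Total weight W = 410; half = 205.
x-coordinate, sorted with cumulative weight:
  x=0 (N3, w=150) cum 150
  x=8 (N1, w=60) cum 210  ← median
  x=8 (N5, w=5) cum 215
  x=11 (N2, w=175) cum 390
  x=13 (N4, w=20) cum 410
⇒ x* = 8
y-coordinate, sorted with cumulative weight:
  y=2 (N1, w=60) cum 60
  y=5 (N2, w=175) cum 235  ← median
  y=8 (N3, w=150) cum 385
  y=14 (N5, w=5) cum 390
  y=15 (N4, w=20) cum 410
⇒ y* = 5

(8, 5)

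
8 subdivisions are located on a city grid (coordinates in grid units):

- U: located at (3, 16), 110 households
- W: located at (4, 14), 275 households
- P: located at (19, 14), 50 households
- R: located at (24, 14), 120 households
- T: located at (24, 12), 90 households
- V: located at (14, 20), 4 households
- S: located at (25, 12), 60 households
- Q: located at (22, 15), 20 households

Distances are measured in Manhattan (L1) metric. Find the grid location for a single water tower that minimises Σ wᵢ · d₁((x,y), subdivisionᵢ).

Manhattan distance separates: Σwᵢ(|x−xᵢ|+|y−yᵢ|) = Σwᵢ|x−xᵢ| + Σwᵢ|y−yᵢ|, so x and y are optimised independently as 1-D weighted medians.
Total weight W = 729; half = 364.5.
x-coordinate, sorted with cumulative weight:
  x=3 (U, w=110) cum 110
  x=4 (W, w=275) cum 385  ← median
  x=14 (V, w=4) cum 389
  x=19 (P, w=50) cum 439
  x=22 (Q, w=20) cum 459
  x=24 (R, w=120) cum 579
  x=24 (T, w=90) cum 669
  x=25 (S, w=60) cum 729
⇒ x* = 4
y-coordinate, sorted with cumulative weight:
  y=12 (T, w=90) cum 90
  y=12 (S, w=60) cum 150
  y=14 (W, w=275) cum 425  ← median
  y=14 (P, w=50) cum 475
  y=14 (R, w=120) cum 595
  y=15 (Q, w=20) cum 615
  y=16 (U, w=110) cum 725
  y=20 (V, w=4) cum 729
⇒ y* = 14

(4, 14)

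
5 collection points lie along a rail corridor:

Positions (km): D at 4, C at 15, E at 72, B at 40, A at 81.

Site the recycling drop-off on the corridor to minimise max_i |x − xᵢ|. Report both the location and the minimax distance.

location 42.5, max distance 38.5

The 1-center on a line is the midpoint of the two extreme points: leftmost at 4, rightmost at 81.
Optimal location = (4 + 81)/2 = 42.5; maximum distance = (81 − 4)/2 = 38.5.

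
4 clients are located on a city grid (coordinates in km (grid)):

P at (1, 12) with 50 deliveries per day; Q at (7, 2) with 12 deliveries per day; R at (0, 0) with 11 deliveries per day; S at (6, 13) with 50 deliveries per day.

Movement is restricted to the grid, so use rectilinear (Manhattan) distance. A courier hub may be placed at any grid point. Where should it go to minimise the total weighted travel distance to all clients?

(6, 12)

Manhattan distance separates: Σwᵢ(|x−xᵢ|+|y−yᵢ|) = Σwᵢ|x−xᵢ| + Σwᵢ|y−yᵢ|, so x and y are optimised independently as 1-D weighted medians.
Total weight W = 123; half = 61.5.
x-coordinate, sorted with cumulative weight:
  x=0 (R, w=11) cum 11
  x=1 (P, w=50) cum 61
  x=6 (S, w=50) cum 111  ← median
  x=7 (Q, w=12) cum 123
⇒ x* = 6
y-coordinate, sorted with cumulative weight:
  y=0 (R, w=11) cum 11
  y=2 (Q, w=12) cum 23
  y=12 (P, w=50) cum 73  ← median
  y=13 (S, w=50) cum 123
⇒ y* = 12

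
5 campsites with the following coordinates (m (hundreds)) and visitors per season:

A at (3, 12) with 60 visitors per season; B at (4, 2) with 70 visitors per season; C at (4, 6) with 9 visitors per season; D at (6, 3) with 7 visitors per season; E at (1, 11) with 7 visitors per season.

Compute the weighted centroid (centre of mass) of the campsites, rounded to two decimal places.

The minimiser of Σwᵢ‖p−pᵢ‖² is the weighted centroid p* = (Σwᵢpᵢ)/(Σwᵢ).
Σwᵢ = 153.
Σwᵢxᵢ = 60·3 + 70·4 + 9·4 + 7·6 + 7·1 = 545.
Σwᵢyᵢ = 60·12 + 70·2 + 9·6 + 7·3 + 7·11 = 1012.
x* = 545/153 = 3.56, y* = 1012/153 = 6.61.

(3.56, 6.61)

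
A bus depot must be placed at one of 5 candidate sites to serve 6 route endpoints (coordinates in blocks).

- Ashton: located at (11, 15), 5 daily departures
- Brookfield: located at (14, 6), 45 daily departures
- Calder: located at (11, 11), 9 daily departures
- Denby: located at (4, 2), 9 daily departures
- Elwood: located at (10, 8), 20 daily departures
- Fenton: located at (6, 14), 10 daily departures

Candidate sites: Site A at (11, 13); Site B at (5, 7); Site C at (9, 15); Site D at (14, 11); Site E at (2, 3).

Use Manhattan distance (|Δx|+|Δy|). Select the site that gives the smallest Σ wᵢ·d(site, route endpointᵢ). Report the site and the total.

Total weighted distance at each candidate:
  Site A (11, 13): total = 820
  Site B (5, 7): total = 864
  Site C (9, 15): total = 1056
  Site D (14, 11): total = 708
  Site E (2, 3): total = 1370
Minimum is at Site D with total 708 blocks.

Site D, total 708 blocks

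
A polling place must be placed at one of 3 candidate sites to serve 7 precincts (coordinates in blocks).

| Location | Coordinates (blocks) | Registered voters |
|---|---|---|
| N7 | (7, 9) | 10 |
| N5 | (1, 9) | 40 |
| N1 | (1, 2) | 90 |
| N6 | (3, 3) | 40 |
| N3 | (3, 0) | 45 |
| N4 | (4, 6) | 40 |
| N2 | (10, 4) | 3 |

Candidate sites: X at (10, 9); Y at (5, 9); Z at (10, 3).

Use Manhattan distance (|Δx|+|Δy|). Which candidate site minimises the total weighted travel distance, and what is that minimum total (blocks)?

Total weighted distance at each candidate:
  X (10, 9): total = 3445
  Y (5, 9): total = 2175
  Z (10, 3): total = 2683
Minimum is at Y with total 2175 blocks.

Y, total 2175 blocks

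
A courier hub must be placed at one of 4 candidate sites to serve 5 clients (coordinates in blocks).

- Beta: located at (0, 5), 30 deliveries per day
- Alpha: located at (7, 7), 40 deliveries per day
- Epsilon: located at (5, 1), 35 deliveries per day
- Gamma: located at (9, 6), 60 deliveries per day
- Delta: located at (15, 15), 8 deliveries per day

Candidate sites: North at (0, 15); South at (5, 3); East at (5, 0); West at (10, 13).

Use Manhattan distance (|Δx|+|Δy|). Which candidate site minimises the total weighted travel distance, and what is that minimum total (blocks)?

South, total 1116 blocks

Total weighted distance at each candidate:
  North (0, 15): total = 2765
  South (5, 3): total = 1116
  East (5, 0): total = 1495
  West (10, 13): total = 2031
Minimum is at South with total 1116 blocks.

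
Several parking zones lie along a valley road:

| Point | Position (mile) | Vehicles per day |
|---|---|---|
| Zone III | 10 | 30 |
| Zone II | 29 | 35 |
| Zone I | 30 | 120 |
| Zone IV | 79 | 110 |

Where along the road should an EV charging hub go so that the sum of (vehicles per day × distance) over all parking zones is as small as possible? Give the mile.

x = 30

For a sum of weighted absolute distances on a line, the optimum is the weighted median (not the mean). Total weight W = 295; half-weight = 147.5.
Sort by position and accumulate weight:
  mile 10 (Zone III, w=30) → cum 30
  mile 29 (Zone II, w=35) → cum 65
  mile 30 (Zone I, w=120) → cum 185  ≥ 147.5 → median here
  mile 79 (Zone IV, w=110) → cum 295
Optimal location: mile 30.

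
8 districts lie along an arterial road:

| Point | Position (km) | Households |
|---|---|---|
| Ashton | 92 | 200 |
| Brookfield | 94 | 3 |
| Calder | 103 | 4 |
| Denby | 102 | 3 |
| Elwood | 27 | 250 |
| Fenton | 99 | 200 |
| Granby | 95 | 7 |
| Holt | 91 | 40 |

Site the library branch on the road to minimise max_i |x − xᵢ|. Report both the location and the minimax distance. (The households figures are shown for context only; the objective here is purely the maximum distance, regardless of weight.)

The 1-center on a line is the midpoint of the two extreme points: leftmost at 27, rightmost at 103.
Optimal location = (27 + 103)/2 = 65; maximum distance = (103 − 27)/2 = 38.

location 65, max distance 38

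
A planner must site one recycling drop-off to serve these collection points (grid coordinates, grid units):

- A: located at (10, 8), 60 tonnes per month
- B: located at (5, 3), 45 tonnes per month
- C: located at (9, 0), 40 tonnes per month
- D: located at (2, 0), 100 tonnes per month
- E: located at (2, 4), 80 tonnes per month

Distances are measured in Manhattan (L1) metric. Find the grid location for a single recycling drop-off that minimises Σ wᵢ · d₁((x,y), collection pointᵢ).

Manhattan distance separates: Σwᵢ(|x−xᵢ|+|y−yᵢ|) = Σwᵢ|x−xᵢ| + Σwᵢ|y−yᵢ|, so x and y are optimised independently as 1-D weighted medians.
Total weight W = 325; half = 162.5.
x-coordinate, sorted with cumulative weight:
  x=2 (D, w=100) cum 100
  x=2 (E, w=80) cum 180  ← median
  x=5 (B, w=45) cum 225
  x=9 (C, w=40) cum 265
  x=10 (A, w=60) cum 325
⇒ x* = 2
y-coordinate, sorted with cumulative weight:
  y=0 (C, w=40) cum 40
  y=0 (D, w=100) cum 140
  y=3 (B, w=45) cum 185  ← median
  y=4 (E, w=80) cum 265
  y=8 (A, w=60) cum 325
⇒ y* = 3

(2, 3)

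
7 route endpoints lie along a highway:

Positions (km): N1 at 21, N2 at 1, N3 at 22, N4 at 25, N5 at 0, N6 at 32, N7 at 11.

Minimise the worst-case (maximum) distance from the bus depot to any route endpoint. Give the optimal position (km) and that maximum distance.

The 1-center on a line is the midpoint of the two extreme points: leftmost at 0, rightmost at 32.
Optimal location = (0 + 32)/2 = 16; maximum distance = (32 − 0)/2 = 16.

location 16, max distance 16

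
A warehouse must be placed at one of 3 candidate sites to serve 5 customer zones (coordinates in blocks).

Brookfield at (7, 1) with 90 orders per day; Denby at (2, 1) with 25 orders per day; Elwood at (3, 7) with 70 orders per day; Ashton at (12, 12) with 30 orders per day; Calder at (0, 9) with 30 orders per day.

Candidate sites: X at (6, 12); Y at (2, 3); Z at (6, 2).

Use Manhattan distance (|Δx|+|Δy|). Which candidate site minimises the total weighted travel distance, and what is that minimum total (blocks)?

Total weighted distance at each candidate:
  X (6, 12): total = 2465
  Y (2, 3): total = 1840
  Z (6, 2): total = 1735
Minimum is at Z with total 1735 blocks.

Z, total 1735 blocks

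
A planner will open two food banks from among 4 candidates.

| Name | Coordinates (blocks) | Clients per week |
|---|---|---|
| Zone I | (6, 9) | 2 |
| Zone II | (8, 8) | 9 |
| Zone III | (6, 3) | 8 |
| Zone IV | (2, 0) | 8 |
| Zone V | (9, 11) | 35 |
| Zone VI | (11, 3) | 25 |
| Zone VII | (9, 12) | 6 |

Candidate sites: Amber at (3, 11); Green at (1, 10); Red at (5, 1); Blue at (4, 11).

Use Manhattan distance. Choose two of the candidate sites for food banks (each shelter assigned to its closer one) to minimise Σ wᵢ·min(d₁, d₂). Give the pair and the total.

{Red, Blue}, total 538

Evaluate every pair (each demand assigned to the nearer of the two):
  {Red, Blue}: total = 538
  {Amber, Red}: total = 590
  {Green, Red}: total = 724
  {Green, Blue}: total = 825
  {Amber, Blue}: total = 833
  {Amber, Green}: total = 910
Best pair: {Red, Blue} with total 538.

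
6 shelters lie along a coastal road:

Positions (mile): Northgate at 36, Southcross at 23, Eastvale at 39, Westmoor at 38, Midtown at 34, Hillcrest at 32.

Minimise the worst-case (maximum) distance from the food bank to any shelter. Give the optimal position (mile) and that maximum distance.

The 1-center on a line is the midpoint of the two extreme points: leftmost at 23, rightmost at 39.
Optimal location = (23 + 39)/2 = 31; maximum distance = (39 − 23)/2 = 8.

location 31, max distance 8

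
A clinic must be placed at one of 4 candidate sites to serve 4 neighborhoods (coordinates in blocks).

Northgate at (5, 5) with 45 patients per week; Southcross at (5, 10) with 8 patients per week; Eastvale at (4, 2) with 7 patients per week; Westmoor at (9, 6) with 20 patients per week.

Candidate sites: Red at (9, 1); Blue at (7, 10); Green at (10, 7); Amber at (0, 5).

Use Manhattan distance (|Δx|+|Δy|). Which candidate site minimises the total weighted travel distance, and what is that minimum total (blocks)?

Green, total 496 blocks

Total weighted distance at each candidate:
  Red (9, 1): total = 606
  Blue (7, 10): total = 528
  Green (10, 7): total = 496
  Amber (0, 5): total = 554
Minimum is at Green with total 496 blocks.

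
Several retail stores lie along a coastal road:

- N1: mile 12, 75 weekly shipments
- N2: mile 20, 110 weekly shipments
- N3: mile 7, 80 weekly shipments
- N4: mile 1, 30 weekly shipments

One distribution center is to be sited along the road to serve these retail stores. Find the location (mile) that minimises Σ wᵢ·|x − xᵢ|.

x = 12

For a sum of weighted absolute distances on a line, the optimum is the weighted median (not the mean). Total weight W = 295; half-weight = 147.5.
Sort by position and accumulate weight:
  mile 1 (N4, w=30) → cum 30
  mile 7 (N3, w=80) → cum 110
  mile 12 (N1, w=75) → cum 185  ≥ 147.5 → median here
  mile 20 (N2, w=110) → cum 295
Optimal location: mile 12.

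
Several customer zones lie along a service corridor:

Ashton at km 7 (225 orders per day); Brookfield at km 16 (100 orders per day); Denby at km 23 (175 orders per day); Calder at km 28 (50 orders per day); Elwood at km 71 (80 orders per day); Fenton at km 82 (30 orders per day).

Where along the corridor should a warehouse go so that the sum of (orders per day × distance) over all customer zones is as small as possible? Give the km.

x = 23

For a sum of weighted absolute distances on a line, the optimum is the weighted median (not the mean). Total weight W = 660; half-weight = 330.
Sort by position and accumulate weight:
  km 7 (Ashton, w=225) → cum 225
  km 16 (Brookfield, w=100) → cum 325
  km 23 (Denby, w=175) → cum 500  ≥ 330 → median here
  km 28 (Calder, w=50) → cum 550
  km 71 (Elwood, w=80) → cum 630
  km 82 (Fenton, w=30) → cum 660
Optimal location: km 23.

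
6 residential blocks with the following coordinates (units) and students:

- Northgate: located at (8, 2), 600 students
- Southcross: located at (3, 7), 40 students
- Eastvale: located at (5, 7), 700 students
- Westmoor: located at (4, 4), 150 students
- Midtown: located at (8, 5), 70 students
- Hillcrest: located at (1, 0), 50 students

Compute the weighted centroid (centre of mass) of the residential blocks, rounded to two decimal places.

(5.98, 4.55)

The minimiser of Σwᵢ‖p−pᵢ‖² is the weighted centroid p* = (Σwᵢpᵢ)/(Σwᵢ).
Σwᵢ = 1610.
Σwᵢxᵢ = 600·8 + 40·3 + 700·5 + 150·4 + 70·8 + 50·1 = 9630.
Σwᵢyᵢ = 600·2 + 40·7 + 700·7 + 150·4 + 70·5 + 50·0 = 7330.
x* = 9630/1610 = 5.98, y* = 7330/1610 = 4.55.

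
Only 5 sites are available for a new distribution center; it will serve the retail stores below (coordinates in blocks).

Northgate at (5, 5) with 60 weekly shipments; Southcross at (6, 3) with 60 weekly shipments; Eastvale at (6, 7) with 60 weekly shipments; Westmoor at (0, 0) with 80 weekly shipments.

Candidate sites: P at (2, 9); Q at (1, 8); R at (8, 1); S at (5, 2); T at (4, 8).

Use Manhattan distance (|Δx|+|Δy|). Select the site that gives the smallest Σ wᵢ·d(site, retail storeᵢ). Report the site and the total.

Total weighted distance at each candidate:
  P (2, 9): total = 2260
  Q (1, 8): total = 2100
  R (8, 1): total = 1860
  S (5, 2): total = 1220
  T (4, 8): total = 1800
Minimum is at S with total 1220 blocks.

S, total 1220 blocks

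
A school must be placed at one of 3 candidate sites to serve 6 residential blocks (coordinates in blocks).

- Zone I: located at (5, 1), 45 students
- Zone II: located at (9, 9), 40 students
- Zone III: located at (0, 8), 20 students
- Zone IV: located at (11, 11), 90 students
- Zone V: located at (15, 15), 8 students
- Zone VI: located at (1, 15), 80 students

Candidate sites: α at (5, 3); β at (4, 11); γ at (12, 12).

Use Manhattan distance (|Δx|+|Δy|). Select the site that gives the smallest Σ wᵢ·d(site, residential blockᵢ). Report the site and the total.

β, total 2225 blocks

Total weighted distance at each candidate:
  α (5, 3): total = 3406
  β (4, 11): total = 2225
  γ (12, 12): total = 2718
Minimum is at β with total 2225 blocks.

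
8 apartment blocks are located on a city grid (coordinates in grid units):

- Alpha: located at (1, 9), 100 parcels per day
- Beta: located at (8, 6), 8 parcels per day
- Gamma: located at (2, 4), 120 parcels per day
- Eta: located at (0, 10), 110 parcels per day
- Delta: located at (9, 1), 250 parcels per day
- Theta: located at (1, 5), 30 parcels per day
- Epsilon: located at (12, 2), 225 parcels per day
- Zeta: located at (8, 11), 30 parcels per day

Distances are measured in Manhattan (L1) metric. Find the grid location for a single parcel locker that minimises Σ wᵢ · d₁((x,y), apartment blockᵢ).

(9, 2)

Manhattan distance separates: Σwᵢ(|x−xᵢ|+|y−yᵢ|) = Σwᵢ|x−xᵢ| + Σwᵢ|y−yᵢ|, so x and y are optimised independently as 1-D weighted medians.
Total weight W = 873; half = 436.5.
x-coordinate, sorted with cumulative weight:
  x=0 (Eta, w=110) cum 110
  x=1 (Alpha, w=100) cum 210
  x=1 (Theta, w=30) cum 240
  x=2 (Gamma, w=120) cum 360
  x=8 (Beta, w=8) cum 368
  x=8 (Zeta, w=30) cum 398
  x=9 (Delta, w=250) cum 648  ← median
  x=12 (Epsilon, w=225) cum 873
⇒ x* = 9
y-coordinate, sorted with cumulative weight:
  y=1 (Delta, w=250) cum 250
  y=2 (Epsilon, w=225) cum 475  ← median
  y=4 (Gamma, w=120) cum 595
  y=5 (Theta, w=30) cum 625
  y=6 (Beta, w=8) cum 633
  y=9 (Alpha, w=100) cum 733
  y=10 (Eta, w=110) cum 843
  y=11 (Zeta, w=30) cum 873
⇒ y* = 2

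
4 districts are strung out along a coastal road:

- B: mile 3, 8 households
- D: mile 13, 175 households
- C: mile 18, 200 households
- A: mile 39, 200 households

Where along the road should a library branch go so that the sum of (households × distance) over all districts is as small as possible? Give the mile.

x = 18

For a sum of weighted absolute distances on a line, the optimum is the weighted median (not the mean). Total weight W = 583; half-weight = 291.5.
Sort by position and accumulate weight:
  mile 3 (B, w=8) → cum 8
  mile 13 (D, w=175) → cum 183
  mile 18 (C, w=200) → cum 383  ≥ 291.5 → median here
  mile 39 (A, w=200) → cum 583
Optimal location: mile 18.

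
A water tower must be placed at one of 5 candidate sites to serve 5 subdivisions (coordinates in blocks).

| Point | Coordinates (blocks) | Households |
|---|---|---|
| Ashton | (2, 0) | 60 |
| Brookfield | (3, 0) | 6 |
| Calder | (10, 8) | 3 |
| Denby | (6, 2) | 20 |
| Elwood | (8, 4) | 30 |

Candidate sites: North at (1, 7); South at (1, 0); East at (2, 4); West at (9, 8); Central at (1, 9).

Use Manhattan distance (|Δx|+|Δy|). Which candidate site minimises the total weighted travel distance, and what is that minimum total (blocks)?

South, total 593 blocks

Total weighted distance at each candidate:
  North (1, 7): total = 1064
  South (1, 0): total = 593
  East (2, 4): total = 606
  West (9, 8): total = 1317
  Central (1, 9): total = 1296
Minimum is at South with total 593 blocks.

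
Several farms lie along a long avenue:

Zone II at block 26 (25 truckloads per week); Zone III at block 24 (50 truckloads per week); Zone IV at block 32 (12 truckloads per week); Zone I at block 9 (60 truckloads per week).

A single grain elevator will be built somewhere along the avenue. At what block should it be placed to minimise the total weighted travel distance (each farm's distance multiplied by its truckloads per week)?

x = 24

For a sum of weighted absolute distances on a line, the optimum is the weighted median (not the mean). Total weight W = 147; half-weight = 73.5.
Sort by position and accumulate weight:
  block 9 (Zone I, w=60) → cum 60
  block 24 (Zone III, w=50) → cum 110  ≥ 73.5 → median here
  block 26 (Zone II, w=25) → cum 135
  block 32 (Zone IV, w=12) → cum 147
Optimal location: block 24.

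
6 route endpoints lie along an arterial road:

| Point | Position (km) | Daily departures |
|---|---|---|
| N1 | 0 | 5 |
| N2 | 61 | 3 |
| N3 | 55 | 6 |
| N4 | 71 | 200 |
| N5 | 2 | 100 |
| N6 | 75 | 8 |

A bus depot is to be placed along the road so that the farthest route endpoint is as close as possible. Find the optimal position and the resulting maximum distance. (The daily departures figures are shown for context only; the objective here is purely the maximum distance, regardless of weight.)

location 37.5, max distance 37.5

The 1-center on a line is the midpoint of the two extreme points: leftmost at 0, rightmost at 75.
Optimal location = (0 + 75)/2 = 37.5; maximum distance = (75 − 0)/2 = 37.5.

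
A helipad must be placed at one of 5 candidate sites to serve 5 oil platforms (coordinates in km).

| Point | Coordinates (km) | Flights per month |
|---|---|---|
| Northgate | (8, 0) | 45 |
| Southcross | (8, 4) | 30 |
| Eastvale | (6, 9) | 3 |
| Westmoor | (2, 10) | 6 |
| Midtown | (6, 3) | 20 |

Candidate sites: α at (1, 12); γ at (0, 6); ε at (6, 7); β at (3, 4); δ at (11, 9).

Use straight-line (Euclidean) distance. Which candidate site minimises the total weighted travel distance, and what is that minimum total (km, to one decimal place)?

Total weighted distance at each candidate:
  α (1, 12): total = 1180.9
  γ (0, 6): total = 878.5
  ε (6, 7): total = 551.8
  β (3, 4): total = 555.4
  δ (11, 9): total = 827.4
Minimum is at ε with total 551.8 km.

ε, total 551.8 km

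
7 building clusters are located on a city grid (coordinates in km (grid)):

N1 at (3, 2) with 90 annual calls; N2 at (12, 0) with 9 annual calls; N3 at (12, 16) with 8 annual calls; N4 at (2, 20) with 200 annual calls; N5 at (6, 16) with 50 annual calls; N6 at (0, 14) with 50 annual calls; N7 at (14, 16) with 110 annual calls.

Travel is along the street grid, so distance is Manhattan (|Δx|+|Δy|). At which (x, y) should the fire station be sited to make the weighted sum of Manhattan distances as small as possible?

(3, 16)

Manhattan distance separates: Σwᵢ(|x−xᵢ|+|y−yᵢ|) = Σwᵢ|x−xᵢ| + Σwᵢ|y−yᵢ|, so x and y are optimised independently as 1-D weighted medians.
Total weight W = 517; half = 258.5.
x-coordinate, sorted with cumulative weight:
  x=0 (N6, w=50) cum 50
  x=2 (N4, w=200) cum 250
  x=3 (N1, w=90) cum 340  ← median
  x=6 (N5, w=50) cum 390
  x=12 (N2, w=9) cum 399
  x=12 (N3, w=8) cum 407
  x=14 (N7, w=110) cum 517
⇒ x* = 3
y-coordinate, sorted with cumulative weight:
  y=0 (N2, w=9) cum 9
  y=2 (N1, w=90) cum 99
  y=14 (N6, w=50) cum 149
  y=16 (N3, w=8) cum 157
  y=16 (N5, w=50) cum 207
  y=16 (N7, w=110) cum 317  ← median
  y=20 (N4, w=200) cum 517
⇒ y* = 16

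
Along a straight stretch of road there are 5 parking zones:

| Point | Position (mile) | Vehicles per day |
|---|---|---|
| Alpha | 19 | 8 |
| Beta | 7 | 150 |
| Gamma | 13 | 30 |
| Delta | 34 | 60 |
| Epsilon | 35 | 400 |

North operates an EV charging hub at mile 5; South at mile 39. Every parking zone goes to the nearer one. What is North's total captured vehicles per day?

188

The indifferent point is the midpoint (5+39)/2 = 22; parking zones left of it (closer to North at 5) go to North, those right go to South.
  Beta at 7 (w=150) → North
  Gamma at 13 (w=30) → North
  Alpha at 19 (w=8) → North
  Delta at 34 (w=60) → South
  Epsilon at 35 (w=400) → South
North captures 188; South captures 460.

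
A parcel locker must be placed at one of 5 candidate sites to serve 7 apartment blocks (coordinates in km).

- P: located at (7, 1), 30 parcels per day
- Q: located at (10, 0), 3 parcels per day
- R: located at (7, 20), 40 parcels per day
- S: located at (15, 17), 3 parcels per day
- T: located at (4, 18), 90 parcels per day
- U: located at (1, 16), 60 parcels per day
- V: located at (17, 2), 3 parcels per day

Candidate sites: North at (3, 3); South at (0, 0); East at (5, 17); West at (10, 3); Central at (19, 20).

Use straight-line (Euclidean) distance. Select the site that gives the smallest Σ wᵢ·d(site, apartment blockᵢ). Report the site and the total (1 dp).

East, total 1143.4 km

Total weighted distance at each candidate:
  North (3, 3): total = 3095.2
  South (0, 0): total = 3830.5
  East (5, 17): total = 1143.4
  West (10, 3): total = 3276.2
  Central (19, 20): total = 3757.6
Minimum is at East with total 1143.4 km.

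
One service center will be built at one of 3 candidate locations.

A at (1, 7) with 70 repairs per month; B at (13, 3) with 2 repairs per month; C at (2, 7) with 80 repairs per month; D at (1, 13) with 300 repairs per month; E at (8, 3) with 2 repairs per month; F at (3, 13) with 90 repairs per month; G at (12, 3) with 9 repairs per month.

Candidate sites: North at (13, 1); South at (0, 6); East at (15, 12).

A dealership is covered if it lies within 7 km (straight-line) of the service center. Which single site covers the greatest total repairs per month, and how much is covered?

South, covering 150

Coverage radius r = 7 km; a point is covered iff (Δx)²+(Δy)² ≤ 7² = 49.
  North (13, 1): covers {B, E, G} → 13
  South (0, 6): covers {A, C} → 150
  East (15, 12): covers {none} → 0
Maximum coverage at South: 150 repairs per month.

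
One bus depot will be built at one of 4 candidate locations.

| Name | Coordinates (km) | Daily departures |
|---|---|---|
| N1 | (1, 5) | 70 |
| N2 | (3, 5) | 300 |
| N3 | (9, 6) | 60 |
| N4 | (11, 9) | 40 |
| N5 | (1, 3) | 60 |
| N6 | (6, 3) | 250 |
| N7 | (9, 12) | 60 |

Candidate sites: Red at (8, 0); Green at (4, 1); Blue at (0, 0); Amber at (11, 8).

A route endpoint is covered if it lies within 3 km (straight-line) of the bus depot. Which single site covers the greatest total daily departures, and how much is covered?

Coverage radius r = 3 km; a point is covered iff (Δx)²+(Δy)² ≤ 3² = 9.
  Red (8, 0): covers {none} → 0
  Green (4, 1): covers {N6} → 250
  Blue (0, 0): covers {none} → 0
  Amber (11, 8): covers {N3, N4} → 100
Maximum coverage at Green: 250 daily departures.

Green, covering 250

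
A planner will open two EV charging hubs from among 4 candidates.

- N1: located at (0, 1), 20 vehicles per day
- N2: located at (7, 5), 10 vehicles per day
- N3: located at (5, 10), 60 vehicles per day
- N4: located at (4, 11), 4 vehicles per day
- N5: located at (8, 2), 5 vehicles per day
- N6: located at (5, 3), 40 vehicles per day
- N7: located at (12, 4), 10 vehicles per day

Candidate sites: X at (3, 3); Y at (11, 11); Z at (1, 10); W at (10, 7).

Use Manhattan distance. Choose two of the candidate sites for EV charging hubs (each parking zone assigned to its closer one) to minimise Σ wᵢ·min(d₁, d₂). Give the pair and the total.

Evaluate every pair (each demand assigned to the nearer of the two):
  {X, Z}: total = 626
  {X, Y}: total = 798
  {X, W}: total = 826
  {Z, W}: total = 951
  {Y, Z}: total = 1136
  {Y, W}: total = 1263
Best pair: {X, Z} with total 626.

{X, Z}, total 626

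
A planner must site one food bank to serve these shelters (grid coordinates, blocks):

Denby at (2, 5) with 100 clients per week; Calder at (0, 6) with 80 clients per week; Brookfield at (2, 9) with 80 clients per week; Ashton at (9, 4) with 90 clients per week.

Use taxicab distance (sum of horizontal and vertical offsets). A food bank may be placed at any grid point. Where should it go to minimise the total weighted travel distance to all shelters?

Manhattan distance separates: Σwᵢ(|x−xᵢ|+|y−yᵢ|) = Σwᵢ|x−xᵢ| + Σwᵢ|y−yᵢ|, so x and y are optimised independently as 1-D weighted medians.
Total weight W = 350; half = 175.
x-coordinate, sorted with cumulative weight:
  x=0 (Calder, w=80) cum 80
  x=2 (Denby, w=100) cum 180  ← median
  x=2 (Brookfield, w=80) cum 260
  x=9 (Ashton, w=90) cum 350
⇒ x* = 2
y-coordinate, sorted with cumulative weight:
  y=4 (Ashton, w=90) cum 90
  y=5 (Denby, w=100) cum 190  ← median
  y=6 (Calder, w=80) cum 270
  y=9 (Brookfield, w=80) cum 350
⇒ y* = 5

(2, 5)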